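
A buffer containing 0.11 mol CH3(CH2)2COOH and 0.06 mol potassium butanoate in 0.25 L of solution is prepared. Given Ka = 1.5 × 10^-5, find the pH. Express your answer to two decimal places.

pKa = −log(1.5 × 10^-5) = 4.824
Using pH = pKa + log([base]/[acid]) with [base]/[acid] = 0.06/0.11:
pH = 4.824 + (-0.263) = 4.56

pH = 4.56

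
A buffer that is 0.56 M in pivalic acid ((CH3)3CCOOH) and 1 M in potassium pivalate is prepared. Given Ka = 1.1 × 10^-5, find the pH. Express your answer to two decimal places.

pH = 5.21

pKa = −log(1.1 × 10^-5) = 4.959
Henderson–Hasselbalch: pH = pKa + log([(CH3)3CCOO-]/[(CH3)3CCOOH]) = 4.959 + log(1/0.56)
pH = 4.959 + (+0.252) = 5.21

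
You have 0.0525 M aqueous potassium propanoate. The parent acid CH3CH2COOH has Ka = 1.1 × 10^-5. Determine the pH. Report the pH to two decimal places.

pH = 8.84

CH3CH2COO- is the conjugate base of the weak acid CH3CH2COOH.
Kb = Kw/Ka = 1.0×10^-14 / 1.1 × 10^-5 = 9.09 × 10^-10
Kb = x²/(0.0525 − x) = 9.09 × 10^-10
Neglecting x in the denominator: x = √(9.09 × 10^-10 × 0.0525) = 6.91 × 10^-6 M
pOH = 5.16, so pH = 14.00 − pOH = 8.84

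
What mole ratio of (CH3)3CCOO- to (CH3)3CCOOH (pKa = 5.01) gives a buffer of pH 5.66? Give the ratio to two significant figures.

pH = pKa + log(r) ⇒ log(r) = 5.66 − 5.01 = +0.65
r = [(CH3)3CCOO-]/[(CH3)3CCOOH] = 10^(+0.65) = 4.47

ratio = 4.5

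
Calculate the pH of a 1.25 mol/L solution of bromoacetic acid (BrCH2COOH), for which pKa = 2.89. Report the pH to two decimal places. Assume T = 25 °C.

pH = 1.40

BrCH2COOH ⇌ BrCH2COO- + H+
Ka = 10^(−2.89) = 1.29 × 10^-3
Let x = [H+] at equilibrium. Ka = x²/(1.25 − x).
Since Ka ≪ C₀, x ≈ √(Ka·C₀) = 4.02 × 10^-2 M.
pH = −log(4.02 × 10^-2) = 1.40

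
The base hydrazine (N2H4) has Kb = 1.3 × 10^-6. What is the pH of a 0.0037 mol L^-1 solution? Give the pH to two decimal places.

pH = 9.84

N2H4 + H2O ⇌ N2H5+ + OH-
From the ICE table, Kb = [OH-]²/(0.0037 − [OH-]) = 1.3 × 10^-6.
Assume [OH-] ≪ 0.0037: [OH-] ≈ √(1.3 × 10^-6 × 0.0037) = 6.94 × 10^-5 M
pOH = −log(6.94 × 10^-5) = 4.16; pH = 14.00 − 4.16 = 9.84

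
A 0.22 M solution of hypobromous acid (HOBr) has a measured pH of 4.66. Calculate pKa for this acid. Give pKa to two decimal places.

pKa = 8.66

[H+] = 10^(-4.66) = 2.19 × 10^-5 M
At equilibrium [HA] = 0.22 − 2.19 × 10^-5 = 2.20 × 10^-1 M
Ka = [H+][A-]/[HA] = (2.19 × 10^-5)² / 2.20 × 10^-1 = 2.18 × 10^-9
pKa = -log(2.18 × 10^-9) = 8.66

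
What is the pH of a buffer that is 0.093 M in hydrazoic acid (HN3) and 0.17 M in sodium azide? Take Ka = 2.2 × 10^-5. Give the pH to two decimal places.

pKa = −log(2.2 × 10^-5) = 4.658
pH = pKa + log([A⁻]/[HA]) = 4.658 + log(0.17/0.093)
pH = 4.658 + (+0.262) = 4.92

pH = 4.92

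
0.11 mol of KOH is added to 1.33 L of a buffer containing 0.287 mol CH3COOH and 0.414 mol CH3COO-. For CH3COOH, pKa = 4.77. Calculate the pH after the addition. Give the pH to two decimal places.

pH = 5.24

OH- converts CH3COOH to CH3COO-: CH3COOH → 0.177 mol, CH3COO- → 0.524 mol.
Henderson–Hasselbalch with mole ratio 0.524/0.177: pH = 4.77 + (+0.471)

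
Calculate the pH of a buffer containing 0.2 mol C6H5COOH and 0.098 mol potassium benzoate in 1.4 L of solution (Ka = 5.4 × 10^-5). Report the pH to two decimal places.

pH = 3.96

pKa = −log(5.4 × 10^-5) = 4.268
Using pH = pKa + log([base]/[acid]) with [base]/[acid] = 0.098/0.2:
pH = 4.268 + (-0.310) = 3.96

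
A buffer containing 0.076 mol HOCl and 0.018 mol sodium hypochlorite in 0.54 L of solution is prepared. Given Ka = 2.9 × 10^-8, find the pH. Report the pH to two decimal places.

pH = 6.91

pKa = −log(2.9 × 10^-8) = 7.538
Henderson–Hasselbalch: pH = pKa + log([OCl-]/[HOCl]) = 7.538 + log(0.018/0.076)
pH = 7.538 + (-0.626) = 6.91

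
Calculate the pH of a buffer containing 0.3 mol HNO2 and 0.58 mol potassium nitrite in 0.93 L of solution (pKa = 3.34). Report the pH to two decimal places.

pH = 3.63

Using pH = pKa + log([base]/[acid]) with [base]/[acid] = 0.58/0.3:
pH = 3.34 + (+0.286) = 3.63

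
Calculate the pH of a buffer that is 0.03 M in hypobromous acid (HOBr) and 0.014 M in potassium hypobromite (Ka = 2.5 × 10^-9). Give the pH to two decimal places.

pKa = −log(2.5 × 10^-9) = 8.602
pH = pKa + log([A⁻]/[HA]) = 8.602 + log(0.014/0.03)
pH = 8.602 + (-0.331) = 8.27

pH = 8.27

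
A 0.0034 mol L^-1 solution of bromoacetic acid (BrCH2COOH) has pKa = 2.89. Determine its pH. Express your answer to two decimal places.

pH = 2.81

BrCH2COOH ⇌ BrCH2COO- + H+
Ka = 10^(−2.89) = 1.29 × 10^-3
From the ICE table, Ka = [H+]²/(0.0034 − [H+]) = 1.29 × 10^-3.
[H+] is not negligible relative to C₀; solve [H+]² + 0.00129·[H+] − 4.39e-06 = 0.
[H+] = (−Ka + √(Ka² + 4·Ka·C₀))/2 = 1.55 × 10^-3 M
pH = −log[H+] = −log(1.55 × 10^-3) = 2.81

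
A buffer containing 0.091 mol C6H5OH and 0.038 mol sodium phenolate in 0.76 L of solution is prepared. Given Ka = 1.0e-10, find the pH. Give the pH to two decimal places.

pH = 9.62

pKa = −log(1.0 × 10^-10) = 10.000
Henderson–Hasselbalch: pH = pKa + log([C6H5O-]/[C6H5OH]) = 10.000 + log(0.038/0.091)
pH = 10.000 + (-0.379) = 9.62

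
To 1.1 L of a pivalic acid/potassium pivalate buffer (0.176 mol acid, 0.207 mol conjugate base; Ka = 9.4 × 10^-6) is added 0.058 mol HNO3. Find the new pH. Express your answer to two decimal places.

Added H+ converts (CH3)3CCOO- to (CH3)3CCOOH: (CH3)3CCOOH → 0.234 mol, (CH3)3CCOO- → 0.149 mol.
pKa = −log(9.4 × 10^-6) = 5.027
pH = pKa + log(n_(CH3)3CCOO-/n_(CH3)3CCOOH) = 5.027 + log(0.149/0.234) = 5.027 + (-0.196)

pH = 4.83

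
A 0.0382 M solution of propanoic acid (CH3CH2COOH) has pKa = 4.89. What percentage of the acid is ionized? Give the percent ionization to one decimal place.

1.8%

CH3CH2COOH ⇌ CH3CH2COO- + H+; let x = [H+] at equilibrium.
Ka = 10^(−4.89) = 1.29 × 10^-5
x ≈ √(Ka·C₀) = √(1.29 × 10^-5 × 0.0382) = 7.02 × 10^-4 M
% ionization = x/C₀ × 100% = 7.02 × 10^-4/0.0382 × 100% = 1.8%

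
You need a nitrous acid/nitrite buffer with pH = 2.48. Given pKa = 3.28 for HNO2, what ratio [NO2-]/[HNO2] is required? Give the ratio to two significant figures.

ratio = 0.16

pH = pKa + log(r) ⇒ log(r) = 2.48 − 3.28 = -0.80
r = [NO2-]/[HNO2] = 10^(-0.80) = 0.158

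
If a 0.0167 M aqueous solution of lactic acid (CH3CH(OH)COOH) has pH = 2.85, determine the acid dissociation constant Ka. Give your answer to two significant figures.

[H+] = 10^(-2.85) = 1.41 × 10^-3 M
At equilibrium [HA] = 0.0167 − 1.41 × 10^-3 = 1.53 × 10^-2 M
Ka = [H+][A-]/[HA] = (1.41 × 10^-3)² / 1.53 × 10^-2 = 1.3 × 10^-4

Ka = 1.3 × 10^-4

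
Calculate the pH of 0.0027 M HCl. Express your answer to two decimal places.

HCl is a strong acid and dissociates completely, so [H+] = 0.0027 M.
pH = -log(0.0027) = 2.57

pH = 2.57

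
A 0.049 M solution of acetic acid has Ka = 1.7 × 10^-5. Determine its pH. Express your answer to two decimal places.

pH = 3.04

CH3COOH ⇌ CH3COO- + H+
From the ICE table, Ka = x²/(0.049 − x) = 1.7 × 10^-5.
Assume x ≪ 0.049: x ≈ √(1.7 × 10^-5 × 0.049) = 9.13 × 10^-4 M
Check: 1.9% ionized — well under 5%, approximation valid.
pH = −log[H+] = −log(9.13 × 10^-4) = 3.04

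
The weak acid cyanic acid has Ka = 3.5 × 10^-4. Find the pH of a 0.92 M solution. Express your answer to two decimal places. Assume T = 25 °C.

HOCN ⇌ OCN- + H+
From the ICE table, Ka = [H+]²/(0.92 − [H+]) = 3.5 × 10^-4.
Since Ka ≪ C₀, [H+] ≈ √(Ka·C₀) = 1.79 × 10^-2 M.
Check: 2% ionized — well under 5%, approximation valid.
pH = −log(1.79 × 10^-2) = 1.75

pH = 1.75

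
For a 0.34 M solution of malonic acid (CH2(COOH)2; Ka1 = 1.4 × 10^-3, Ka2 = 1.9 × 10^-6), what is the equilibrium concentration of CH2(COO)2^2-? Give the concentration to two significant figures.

1.9 × 10^-6 M

First ionization gives [H+] ≈ [CH2(COOH)COO-] = 2.11 × 10^-2 M.
Second step: Ka2 = [H+][CH2(COO)2^2-]/[CH2(COOH)COO-] ≈ [CH2(COO)2^2-] (since [H+] ≈ [CH2(COOH)COO-]).
So [CH2(COO)2^2-] ≈ Ka2.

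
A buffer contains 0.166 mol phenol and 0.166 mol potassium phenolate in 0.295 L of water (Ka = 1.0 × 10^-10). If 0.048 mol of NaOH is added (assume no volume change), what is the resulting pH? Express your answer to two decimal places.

pH = 10.26

After neutralization: n(C6H5OH) = 0.118 mol, n(C6H5O-) = 0.214 mol.
pKa = −log(1.0 × 10^-10) = 10.000
Henderson–Hasselbalch with mole ratio 0.214/0.118: pH = 10.000 + (+0.259)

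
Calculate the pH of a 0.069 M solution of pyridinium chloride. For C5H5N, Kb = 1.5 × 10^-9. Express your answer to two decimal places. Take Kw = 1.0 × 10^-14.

pH = 3.17

C5H5NH+ is the conjugate acid of the weak base C5H5N.
Ka = Kw/Kb = 1.0×10^-14 / 1.5 × 10^-9 = 6.67 × 10^-6
From the ICE table, Ka = x²/(0.069 − x) = 6.67 × 10^-6.
Assume x ≪ 0.069: x ≈ √(6.67 × 10^-6 × 0.069) = 6.78 × 10^-4 M
pH = −log[H+] = −log(6.78 × 10^-4) = 3.17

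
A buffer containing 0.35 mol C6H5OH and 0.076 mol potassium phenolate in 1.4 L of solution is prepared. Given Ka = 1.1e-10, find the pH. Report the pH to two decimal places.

pH = 9.30

pKa = −log(1.1 × 10^-10) = 9.959
Using pH = pKa + log([base]/[acid]) with [base]/[acid] = 0.076/0.35:
pH = 9.959 + (-0.663) = 9.30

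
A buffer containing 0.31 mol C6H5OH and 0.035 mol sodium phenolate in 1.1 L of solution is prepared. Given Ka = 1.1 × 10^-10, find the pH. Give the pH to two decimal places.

pKa = −log(1.1 × 10^-10) = 9.959
pH = pKa + log([A⁻]/[HA]) = 9.959 + log(0.035/0.31)
pH = 9.959 + (-0.947) = 9.01

pH = 9.01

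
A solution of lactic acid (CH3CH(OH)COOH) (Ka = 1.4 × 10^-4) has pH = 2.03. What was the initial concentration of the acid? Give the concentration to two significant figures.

C₀ = 6.3 × 10^-1 M

[H+] = 10^(-2.03) = 9.33 × 10^-3 M = x
Ka = x²/(C₀ − x) ⇒ C₀ = x + x²/Ka
C₀ = 9.33 × 10^-3 + (9.33 × 10^-3)²/(1.4 × 10^-4) = 6.31 × 10^-1 M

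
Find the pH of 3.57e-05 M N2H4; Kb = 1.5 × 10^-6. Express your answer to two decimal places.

N2H4 + H2O ⇌ N2H5+ + OH-
Kb = x²/(3.57e-05 − x) = 1.5 × 10^-6
Here C₀/Kb ≈ 23.8, so the small-x approximation fails. Use the quadratic:
x = [−1.5e-06 + √(1.5e-06² + 2.14e-10)]/2 = 6.61 × 10^-6 M
pOH = 5.18, so pH = 14.00 − pOH = 8.82

pH = 8.82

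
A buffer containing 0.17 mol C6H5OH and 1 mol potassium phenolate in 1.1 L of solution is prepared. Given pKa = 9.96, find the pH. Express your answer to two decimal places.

pH = pKa + log([A⁻]/[HA]) = 9.96 + log(1/0.17)
pH = 9.96 + (+0.770) = 10.73

pH = 10.73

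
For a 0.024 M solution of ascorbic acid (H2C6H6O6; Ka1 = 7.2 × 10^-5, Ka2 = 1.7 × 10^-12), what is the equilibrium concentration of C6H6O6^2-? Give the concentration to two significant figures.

1.7 × 10^-12 M

First ionization gives [H+] ≈ [HC6H6O6-] = 1.28 × 10^-3 M.
Second step: Ka2 = [H+][C6H6O6^2-]/[HC6H6O6-] ≈ [C6H6O6^2-] (since [H+] ≈ [HC6H6O6-]).
So [C6H6O6^2-] ≈ Ka2.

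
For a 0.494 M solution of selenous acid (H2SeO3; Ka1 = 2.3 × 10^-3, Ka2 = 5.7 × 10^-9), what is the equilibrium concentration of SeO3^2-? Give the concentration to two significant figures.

First ionization gives [H+] ≈ [HSeO3-] = 3.26 × 10^-2 M.
Second step: Ka2 = [H+][SeO3^2-]/[HSeO3-] ≈ [SeO3^2-] (since [H+] ≈ [HSeO3-]).
So [SeO3^2-] ≈ Ka2.

5.7 × 10^-9 M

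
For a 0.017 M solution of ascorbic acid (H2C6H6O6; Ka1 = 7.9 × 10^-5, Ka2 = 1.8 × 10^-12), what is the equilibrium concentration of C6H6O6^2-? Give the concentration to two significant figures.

1.8 × 10^-12 M

First ionization gives [H+] ≈ [HC6H6O6-] = 1.12 × 10^-3 M.
Second step: Ka2 = [H+][C6H6O6^2-]/[HC6H6O6-] ≈ [C6H6O6^2-] (since [H+] ≈ [HC6H6O6-]).
So [C6H6O6^2-] ≈ Ka2.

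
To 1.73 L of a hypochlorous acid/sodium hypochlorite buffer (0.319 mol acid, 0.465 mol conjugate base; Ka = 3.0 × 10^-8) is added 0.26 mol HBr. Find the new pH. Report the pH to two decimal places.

After neutralization: n(HOCl) = 0.579 mol, n(OCl-) = 0.205 mol.
pKa = −log(3.0 × 10^-8) = 7.523
pH = pKa + log([A⁻]/[HA]) = 7.523 + log(0.205/0.579) = 7.523 -0.451

pH = 7.07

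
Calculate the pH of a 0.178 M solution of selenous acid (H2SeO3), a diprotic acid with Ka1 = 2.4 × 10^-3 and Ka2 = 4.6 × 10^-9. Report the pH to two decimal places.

Since Ka1 ≫ Ka2, the first ionization dominates [H+].
Ka1 = x²/(0.178 − x) = 2.4 × 10^-3
Solving the quadratic: x = (−Ka1 + √(Ka1² + 4·Ka1·C₀))/2 = 1.95 × 10^-2 M
pH = −log(1.95 × 10^-2) = 1.71

pH = 1.71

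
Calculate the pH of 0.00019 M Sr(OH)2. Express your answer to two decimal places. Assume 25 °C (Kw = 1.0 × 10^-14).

Sr(OH)2 is a strong base (each formula unit releases 2 OH-); [OH-] = 0.00038 M.
pOH = -log(0.00038) = 3.42
pH = 14.00 - 3.42 = 10.58

pH = 10.58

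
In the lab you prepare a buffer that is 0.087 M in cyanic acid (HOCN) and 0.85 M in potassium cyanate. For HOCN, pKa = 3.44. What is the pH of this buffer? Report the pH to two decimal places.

Using pH = pKa + log([base]/[acid]) with [base]/[acid] = 0.85/0.087:
pH = 3.44 + (+0.990) = 4.43

pH = 4.43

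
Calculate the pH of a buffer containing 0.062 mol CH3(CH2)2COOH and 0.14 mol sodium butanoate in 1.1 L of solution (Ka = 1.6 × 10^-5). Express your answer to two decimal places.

pH = 5.15

pKa = −log(1.6 × 10^-5) = 4.796
Using pH = pKa + log([base]/[acid]) with [base]/[acid] = 0.14/0.062:
pH = 4.796 + (+0.354) = 5.15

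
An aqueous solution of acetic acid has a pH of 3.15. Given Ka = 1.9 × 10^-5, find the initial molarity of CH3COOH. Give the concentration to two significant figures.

[H+] = 10^(-3.15) = 7.08 × 10^-4 M = x
Ka = x²/(C₀ − x) ⇒ C₀ = x + x²/Ka
C₀ = 7.08 × 10^-4 + (7.08 × 10^-4)²/(1.9 × 10^-5) = 2.71 × 10^-2 M

C₀ = 2.7 × 10^-2 M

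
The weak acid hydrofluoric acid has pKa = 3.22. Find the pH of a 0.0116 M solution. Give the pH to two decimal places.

pH = 2.63

HF ⇌ F- + H+
Ka = 10^(−3.22) = 6.03 × 10^-4
From the ICE table, Ka = [H+]²/(0.0116 − [H+]) = 6.03 × 10^-4.
[H+] is not negligible relative to C₀; solve [H+]² + 0.000603·[H+] − 6.99e-06 = 0.
[H+] = (−Ka + √(Ka² + 4·Ka·C₀))/2 = 2.36 × 10^-3 M
pH = −log[H+] = −log(2.36 × 10^-3) = 2.63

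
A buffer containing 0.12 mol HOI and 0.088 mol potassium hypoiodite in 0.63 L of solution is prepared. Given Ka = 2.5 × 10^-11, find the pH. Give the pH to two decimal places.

pH = 10.47

pKa = −log(2.5 × 10^-11) = 10.602
Henderson–Hasselbalch: pH = pKa + log([OI-]/[HOI]) = 10.602 + log(0.088/0.12)
pH = 10.602 + (-0.135) = 10.47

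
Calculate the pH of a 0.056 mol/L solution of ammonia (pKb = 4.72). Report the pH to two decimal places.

pH = 11.01

NH3 + H2O ⇌ NH4+ + OH-
Kb = 10^(−4.72) = 1.91 × 10^-5
Let x = [OH-] at equilibrium. Kb = x²/(0.056 − x).
Since Kb ≪ C₀, x ≈ √(Kb·C₀) = 1.03 × 10^-3 M.
pOH = −log(1.03 × 10^-3) = 2.99; pH = 14.00 − 2.99 = 11.01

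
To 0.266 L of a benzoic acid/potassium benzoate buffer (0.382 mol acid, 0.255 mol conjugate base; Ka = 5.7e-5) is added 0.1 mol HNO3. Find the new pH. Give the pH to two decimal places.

pH = 3.75

After neutralization: n(C6H5COOH) = 0.482 mol, n(C6H5COO-) = 0.155 mol.
pKa = −log(5.7 × 10^-5) = 4.244
pH = pKa + log([A⁻]/[HA]) = 4.244 + log(0.155/0.482) = 4.244 -0.493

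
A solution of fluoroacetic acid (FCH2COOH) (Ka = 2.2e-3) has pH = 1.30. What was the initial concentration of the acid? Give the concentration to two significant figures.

C₀ = 1.2 M

[H+] = 10^(-1.30) = 5.01 × 10^-2 M = x
Ka = x²/(C₀ − x) ⇒ C₀ = x + x²/Ka
C₀ = 5.01 × 10^-2 + (5.01 × 10^-2)²/(2.2 × 10^-3) = 1.19 M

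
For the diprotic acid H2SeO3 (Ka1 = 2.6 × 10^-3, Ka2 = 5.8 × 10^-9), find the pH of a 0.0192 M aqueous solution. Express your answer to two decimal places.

Since Ka1 ≫ Ka2, the first ionization dominates [H+].
Ka1 = x²/(0.0192 − x) = 2.6 × 10^-3
Solving the quadratic: x = (−Ka1 + √(Ka1² + 4·Ka1·C₀))/2 = 5.88 × 10^-3 M
pH = −log(5.88 × 10^-3) = 2.23

pH = 2.23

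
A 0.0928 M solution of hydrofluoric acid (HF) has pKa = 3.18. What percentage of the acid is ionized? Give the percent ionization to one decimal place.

HF ⇌ F- + H+; let x = [H+] at equilibrium.
Ka = 10^(−3.18) = 6.61 × 10^-4
Ka = x²/(C₀ − x); solving the quadratic gives x = 7.51 × 10^-3 M.
% ionization = x/C₀ × 100% = 7.51 × 10^-3/0.0928 × 100% = 8.1%

8.1%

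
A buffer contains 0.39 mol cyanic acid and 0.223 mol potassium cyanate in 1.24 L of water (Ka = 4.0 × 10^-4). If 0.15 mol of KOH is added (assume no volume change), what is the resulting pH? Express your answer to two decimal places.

pH = 3.59

After neutralization: n(HOCN) = 0.24 mol, n(OCN-) = 0.373 mol.
pKa = −log(4.0 × 10^-4) = 3.398
pH = pKa + log(n_OCN-/n_HOCN) = 3.398 + log(0.373/0.24) = 3.398 + (+0.191)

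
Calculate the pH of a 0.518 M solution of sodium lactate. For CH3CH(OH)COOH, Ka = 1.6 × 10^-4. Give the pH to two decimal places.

pH = 8.76

CH3CH(OH)COO- is the conjugate base of the weak acid CH3CH(OH)COOH.
Kb = Kw/Ka = 1.0×10^-14 / 1.6 × 10^-4 = 6.25 × 10^-11
From the ICE table, Kb = [OH-]²/(0.518 − [OH-]) = 6.25 × 10^-11.
Since Kb ≪ C₀, [OH-] ≈ √(Kb·C₀) = 5.69 × 10^-6 M.
pOH = 5.24, so pH = 14.00 − pOH = 8.76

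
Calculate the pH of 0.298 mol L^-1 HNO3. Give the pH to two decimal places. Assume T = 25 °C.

HNO3 is a strong acid and dissociates completely, so [H+] = 0.298 M.
pH = -log(0.298) = 0.53

pH = 0.53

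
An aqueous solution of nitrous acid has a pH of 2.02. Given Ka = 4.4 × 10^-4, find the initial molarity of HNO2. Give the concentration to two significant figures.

C₀ = 2.2 × 10^-1 M

[H+] = 10^(-2.02) = 9.55 × 10^-3 M = x
Ka = x²/(C₀ − x) ⇒ C₀ = x + x²/Ka
C₀ = 9.55 × 10^-3 + (9.55 × 10^-3)²/(4.4 × 10^-4) = 2.17 × 10^-1 M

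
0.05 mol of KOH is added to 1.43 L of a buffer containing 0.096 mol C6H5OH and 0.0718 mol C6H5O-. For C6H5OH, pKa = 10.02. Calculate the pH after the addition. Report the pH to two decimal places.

pH = 10.44

After neutralization: n(C6H5OH) = 0.046 mol, n(C6H5O-) = 0.122 mol.
Henderson–Hasselbalch with mole ratio 0.122/0.046: pH = 10.02 + (+0.424)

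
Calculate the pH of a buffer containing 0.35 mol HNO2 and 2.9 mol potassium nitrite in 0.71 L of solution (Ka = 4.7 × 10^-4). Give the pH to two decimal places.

pKa = −log(4.7 × 10^-4) = 3.328
Using pH = pKa + log([base]/[acid]) with [base]/[acid] = 2.9/0.35:
pH = 3.328 + (+0.918) = 4.25

pH = 4.25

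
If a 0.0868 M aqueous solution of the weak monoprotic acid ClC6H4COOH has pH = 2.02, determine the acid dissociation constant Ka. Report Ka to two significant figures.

[H+] = 10^(-2.02) = 9.55 × 10^-3 M
At equilibrium [HA] = 0.0868 − 9.55 × 10^-3 = 7.72 × 10^-2 M
Ka = [H+][A-]/[HA] = (9.55 × 10^-3)² / 7.72 × 10^-2 = 1.2 × 10^-3

Ka = 1.2 × 10^-3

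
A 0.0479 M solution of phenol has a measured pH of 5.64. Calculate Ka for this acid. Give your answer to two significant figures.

Ka = 1.1 × 10^-10

[H+] = 10^(-5.64) = 2.29 × 10^-6 M
At equilibrium [HA] = 0.0479 − 2.29 × 10^-6 = 4.79 × 10^-2 M
Ka = [H+][A-]/[HA] = (2.29 × 10^-6)² / 4.79 × 10^-2 = 1.1 × 10^-10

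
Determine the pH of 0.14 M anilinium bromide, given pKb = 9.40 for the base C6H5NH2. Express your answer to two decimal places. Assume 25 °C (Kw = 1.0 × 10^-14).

C6H5NH3+ is the conjugate acid of the weak base C6H5NH2.
Kb = 10^(−9.40) = 3.98 × 10^-10
Ka = Kw/Kb = 1.0×10^-14 / 3.98 × 10^-10 = 2.51 × 10^-5
From the ICE table, Ka = [H+]²/(0.14 − [H+]) = 2.51 × 10^-5.
Since Ka ≪ C₀, [H+] ≈ √(Ka·C₀) = 1.87 × 10^-3 M.
pH = −log(1.87 × 10^-3) = 2.73

pH = 2.73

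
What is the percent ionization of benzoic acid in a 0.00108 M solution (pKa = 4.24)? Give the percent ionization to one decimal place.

C6H5COOH ⇌ C6H5COO- + H+; let x = [H+] at equilibrium.
Ka = 10^(−4.24) = 5.75 × 10^-5
Solve x² + 5.75e-05x − 6.21e-08 = 0 → x = 2.22 × 10^-4 M
% ionization = x/C₀ × 100% = 2.22 × 10^-4/0.00108 × 100% = 20.6%

20.6%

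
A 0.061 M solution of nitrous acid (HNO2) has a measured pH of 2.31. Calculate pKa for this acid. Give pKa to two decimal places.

pKa = 3.37

[H+] = 10^(-2.31) = 4.90 × 10^-3 M
At equilibrium [HA] = 0.061 − 4.90 × 10^-3 = 5.61 × 10^-2 M
Ka = [H+][A-]/[HA] = (4.90 × 10^-3)² / 5.61 × 10^-2 = 4.28 × 10^-4
pKa = -log(4.28 × 10^-4) = 3.37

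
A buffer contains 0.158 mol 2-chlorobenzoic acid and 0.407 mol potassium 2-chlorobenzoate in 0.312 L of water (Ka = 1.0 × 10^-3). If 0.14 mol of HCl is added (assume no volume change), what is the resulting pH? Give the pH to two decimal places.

pH = 2.95

Added H+ converts ClC6H4COO- to ClC6H4COOH: ClC6H4COOH → 0.298 mol, ClC6H4COO- → 0.267 mol.
pKa = −log(1.0 × 10^-3) = 3.000
pH = pKa + log(n_ClC6H4COO-/n_ClC6H4COOH) = 3.000 + log(0.267/0.298) = 3.000 + (-0.048)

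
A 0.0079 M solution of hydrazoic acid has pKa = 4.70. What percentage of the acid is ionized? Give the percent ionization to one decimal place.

HN3 ⇌ N3- + H+; let x = [H+] at equilibrium.
Ka = 10^(−4.70) = 2.00 × 10^-5
Ka = x²/(C₀ − x); solving the quadratic gives x = 3.88 × 10^-4 M.
Fraction ionized = 3.88 × 10^-4 / 0.0079 = 0.0491 → 4.9%

4.9%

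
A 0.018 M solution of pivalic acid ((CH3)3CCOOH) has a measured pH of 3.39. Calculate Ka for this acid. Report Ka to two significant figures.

[H+] = 10^(-3.39) = 4.07 × 10^-4 M
At equilibrium [HA] = 0.018 − 4.07 × 10^-4 = 1.76 × 10^-2 M
Ka = [H+][A-]/[HA] = (4.07 × 10^-4)² / 1.76 × 10^-2 = 9.4 × 10^-6

Ka = 9.4 × 10^-6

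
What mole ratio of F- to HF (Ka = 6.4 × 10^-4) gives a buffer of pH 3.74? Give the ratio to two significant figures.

pKa = -log(6.4 × 10^-4) = 3.194
pH = pKa + log(r) ⇒ log(r) = 3.74 − 3.194 = +0.546
r = [F-]/[HF] = 10^(+0.546) = 3.52

ratio = 3.5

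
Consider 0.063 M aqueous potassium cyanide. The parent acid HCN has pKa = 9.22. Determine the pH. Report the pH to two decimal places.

CN- is the conjugate base of the weak acid HCN.
Ka = 10^(−9.22) = 6.03 × 10^-10
Kb = Kw/Ka = 1.0×10^-14 / 6.03 × 10^-10 = 1.66 × 10^-5
From the ICE table, Kb = x²/(0.063 − x) = 1.66 × 10^-5.
Since Kb ≪ C₀, x ≈ √(Kb·C₀) = 1.02 × 10^-3 M.
pOH = −log(1.02 × 10^-3) = 2.99; pH = 14.00 − 2.99 = 11.01

pH = 11.01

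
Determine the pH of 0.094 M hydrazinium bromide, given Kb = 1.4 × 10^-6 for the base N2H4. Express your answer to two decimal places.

pH = 4.59

N2H5+ is the conjugate acid of the weak base N2H4.
Ka = Kw/Kb = 1.0×10^-14 / 1.4 × 10^-6 = 7.14 × 10^-9
From the ICE table, Ka = [H+]²/(0.094 − [H+]) = 7.14 × 10^-9.
Since Ka ≪ C₀, [H+] ≈ √(Ka·C₀) = 2.59 × 10^-5 M.
pH = −log(2.59 × 10^-5) = 4.59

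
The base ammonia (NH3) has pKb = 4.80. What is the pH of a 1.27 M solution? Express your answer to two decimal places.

pH = 11.65

NH3 + H2O ⇌ NH4+ + OH-
Kb = 10^(−4.80) = 1.58 × 10^-5
From the ICE table, Kb = [OH-]²/(1.27 − [OH-]) = 1.58 × 10^-5.
Assume [OH-] ≪ 1.27: [OH-] ≈ √(1.58 × 10^-5 × 1.27) = 4.48 × 10^-3 M
Check: 0.35% ionized — well under 5%, approximation valid.
pOH = −log(4.48 × 10^-3) = 2.35; pH = 14.00 − 2.35 = 11.65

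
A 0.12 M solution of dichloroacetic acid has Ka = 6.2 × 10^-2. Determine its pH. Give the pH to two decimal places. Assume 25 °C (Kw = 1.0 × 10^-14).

pH = 1.22

Cl2CHCOOH ⇌ Cl2CHCOO- + H+
From the ICE table, Ka = x²/(0.12 − x) = 6.2 × 10^-2.
The 5% rule fails; solving x² + Ka·x − Ka·C₀ = 0 exactly:
x = (−Ka + √(Ka² + 4·Ka·C₀))/2 = 6.07 × 10^-2 M
pH = −log(6.07 × 10^-2) = 1.22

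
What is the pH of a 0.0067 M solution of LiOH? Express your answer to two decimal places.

pH = 11.83

LiOH is a strong base; [OH-] = 0.0067 M.
pOH = -log(0.0067) = 2.17
pH = 14.00 - 2.17 = 11.83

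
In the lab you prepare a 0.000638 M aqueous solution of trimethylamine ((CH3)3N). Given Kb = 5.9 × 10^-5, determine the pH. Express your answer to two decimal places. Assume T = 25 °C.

(CH3)3N + H2O ⇌ (CH3)3NH+ + OH-
Kb = [OH-]²/(0.000638 − [OH-]) = 5.9 × 10^-5
Here C₀/Kb ≈ 10.8, so the small-[OH-] approximation fails. Use the quadratic:
[OH-] = (−Kb + √(Kb² + 4·Kb·C₀))/2 = 1.67 × 10^-4 M
pOH = 3.78, so pH = 14.00 − pOH = 10.22

pH = 10.22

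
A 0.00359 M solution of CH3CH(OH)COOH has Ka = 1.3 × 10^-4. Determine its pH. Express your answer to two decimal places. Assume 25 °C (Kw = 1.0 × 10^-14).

pH = 3.21

CH3CH(OH)COOH ⇌ CH3CH(OH)COO- + H+
From the ICE table, Ka = x²/(0.00359 − x) = 1.3 × 10^-4.
Here C₀/Ka ≈ 27.6, so the small-x approximation fails. Use the quadratic:
x = (−Ka + √(Ka² + 4·Ka·C₀))/2 = 6.21 × 10^-4 M
pH = −log(6.21 × 10^-4) = 3.21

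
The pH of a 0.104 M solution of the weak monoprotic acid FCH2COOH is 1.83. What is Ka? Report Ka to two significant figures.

[H+] = 10^(-1.83) = 1.48 × 10^-2 M
At equilibrium [HA] = 0.104 − 1.48 × 10^-2 = 8.92 × 10^-2 M
Ka = [H+][A-]/[HA] = (1.48 × 10^-2)² / 8.92 × 10^-2 = 2.5 × 10^-3

Ka = 2.5 × 10^-3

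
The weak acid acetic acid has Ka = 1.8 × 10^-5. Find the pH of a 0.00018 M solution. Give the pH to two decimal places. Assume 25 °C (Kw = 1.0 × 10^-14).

pH = 4.31

CH3COOH ⇌ CH3COO- + H+
From the ICE table, Ka = x²/(0.00018 − x) = 1.8 × 10^-5.
x is not negligible relative to C₀; solve x² + 1.8e-05·x − 3.24e-09 = 0.
x = (−Ka + √(Ka² + 4·Ka·C₀))/2 = 4.86 × 10^-5 M
pH = −log[H+] = −log(4.86 × 10^-5) = 4.31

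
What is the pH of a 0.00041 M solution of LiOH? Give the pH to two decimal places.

LiOH is a strong base; [OH-] = 0.00041 M.
pOH = -log(0.00041) = 3.39
pH = 14.00 - 3.39 = 10.61

pH = 10.61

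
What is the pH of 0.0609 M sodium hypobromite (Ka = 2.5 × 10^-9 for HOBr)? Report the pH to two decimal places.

OBr- is the conjugate base of the weak acid HOBr.
Kb = Kw/Ka = 1.0×10^-14 / 2.5 × 10^-9 = 4.00 × 10^-6
Kb = x²/(0.0609 − x) = 4.00 × 10^-6
Assume x ≪ 0.0609: x ≈ √(4.00 × 10^-6 × 0.0609) = 4.94 × 10^-4 M
(x/C₀ = 0.81% < 5%, so the approximation holds.)
pOH = −log(4.94 × 10^-4) = 3.31; pH = 14.00 − 3.31 = 10.69

pH = 10.69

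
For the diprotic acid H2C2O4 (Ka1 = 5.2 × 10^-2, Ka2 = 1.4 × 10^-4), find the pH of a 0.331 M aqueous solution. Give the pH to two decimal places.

Since Ka1 ≫ Ka2, the first ionization dominates [H+].
Ka1 = x²/(0.331 − x) = 5.2 × 10^-2
Solving the quadratic: x = (−Ka1 + √(Ka1² + 4·Ka1·C₀))/2 = 1.08 × 10^-1 M
pH = −log(1.08 × 10^-1) = 0.97

pH = 0.97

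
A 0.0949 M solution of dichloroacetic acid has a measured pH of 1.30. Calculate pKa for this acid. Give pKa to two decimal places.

pKa = 1.25

[H+] = 10^(-1.30) = 5.01 × 10^-2 M
At equilibrium [HA] = 0.0949 − 5.01 × 10^-2 = 4.48 × 10^-2 M
Ka = [H+][A-]/[HA] = (5.01 × 10^-2)² / 4.48 × 10^-2 = 5.60 × 10^-2
pKa = -log(5.60 × 10^-2) = 1.25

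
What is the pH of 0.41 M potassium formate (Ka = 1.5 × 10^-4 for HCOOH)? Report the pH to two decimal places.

pH = 8.72

HCOO- is the conjugate base of the weak acid HCOOH.
Kb = Kw/Ka = 1.0×10^-14 / 1.5 × 10^-4 = 6.67 × 10^-11
From the ICE table, Kb = x²/(0.41 − x) = 6.67 × 10^-11.
Since Kb ≪ C₀, x ≈ √(Kb·C₀) = 5.23 × 10^-6 M.
pOH = −log(5.23 × 10^-6) = 5.28; pH = 14.00 − 5.28 = 8.72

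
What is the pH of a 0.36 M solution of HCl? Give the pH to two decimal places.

pH = 0.44

HCl is a strong acid and dissociates completely, so [H+] = 0.36 M.
pH = -log(0.36) = 0.44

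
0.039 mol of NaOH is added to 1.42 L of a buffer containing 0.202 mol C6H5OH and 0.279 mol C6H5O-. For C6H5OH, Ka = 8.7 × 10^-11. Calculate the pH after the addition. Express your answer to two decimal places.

pH = 10.35

After neutralization: n(C6H5OH) = 0.163 mol, n(C6H5O-) = 0.318 mol.
pKa = −log(8.7 × 10^-11) = 10.060
pH = pKa + log(n_C6H5O-/n_C6H5OH) = 10.060 + log(0.318/0.163) = 10.060 + (+0.290)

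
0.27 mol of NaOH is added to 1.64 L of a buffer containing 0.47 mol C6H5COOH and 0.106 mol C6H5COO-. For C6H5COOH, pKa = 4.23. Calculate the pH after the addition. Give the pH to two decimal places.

OH- converts C6H5COOH to C6H5COO-: C6H5COOH → 0.2 mol, C6H5COO- → 0.376 mol.
pH = pKa + log([A⁻]/[HA]) = 4.23 + log(0.376/0.2) = 4.23 +0.274

pH = 4.50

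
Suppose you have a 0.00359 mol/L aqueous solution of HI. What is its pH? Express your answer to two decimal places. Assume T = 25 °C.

HI is a strong acid and dissociates completely, so [H+] = 0.00359 M.
pH = -log(0.00359) = 2.44

pH = 2.44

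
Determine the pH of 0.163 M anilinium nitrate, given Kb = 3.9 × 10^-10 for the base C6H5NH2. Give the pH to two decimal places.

C6H5NH3+ is the conjugate acid of the weak base C6H5NH2.
Ka = Kw/Kb = 1.0×10^-14 / 3.9 × 10^-10 = 2.56 × 10^-5
Ka = [H+]²/(0.163 − [H+]) = 2.56 × 10^-5
Since Ka ≪ C₀, [H+] ≈ √(Ka·C₀) = 2.04 × 10^-3 M.
([H+]/C₀ = 1.3% < 5%, so the approximation holds.)
pH = −log(2.04 × 10^-3) = 2.69

pH = 2.69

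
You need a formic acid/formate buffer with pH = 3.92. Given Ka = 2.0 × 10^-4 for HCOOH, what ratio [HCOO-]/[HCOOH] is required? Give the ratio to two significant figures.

ratio = 1.7

pKa = -log(2.0 × 10^-4) = 3.699
pH = pKa + log(r) ⇒ log(r) = 3.92 − 3.699 = +0.221
r = [HCOO-]/[HCOOH] = 10^(+0.221) = 1.66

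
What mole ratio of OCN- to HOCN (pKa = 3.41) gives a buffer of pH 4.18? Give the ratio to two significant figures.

ratio = 5.9

pH = pKa + log(r) ⇒ log(r) = 4.18 − 3.41 = +0.77
r = [OCN-]/[HOCN] = 10^(+0.77) = 5.89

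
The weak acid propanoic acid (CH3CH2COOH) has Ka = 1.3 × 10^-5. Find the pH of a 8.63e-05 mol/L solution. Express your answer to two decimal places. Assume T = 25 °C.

pH = 4.56

CH3CH2COOH ⇌ CH3CH2COO- + H+
Ka = [H+]²/(8.63e-05 − [H+]) = 1.3 × 10^-5
Here C₀/Ka ≈ 6.64, so the small-[H+] approximation fails. Use the quadratic:
[H+] = (−Ka + √(Ka² + 4·Ka·C₀))/2 = 2.76 × 10^-5 M
pH = −log[H+] = −log(2.76 × 10^-5) = 4.56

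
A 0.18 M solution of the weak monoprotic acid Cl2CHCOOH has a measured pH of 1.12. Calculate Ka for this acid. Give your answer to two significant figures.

[H+] = 10^(-1.12) = 7.59 × 10^-2 M
At equilibrium [HA] = 0.18 − 7.59 × 10^-2 = 1.04 × 10^-1 M
Ka = [H+][A-]/[HA] = (7.59 × 10^-2)² / 1.04 × 10^-1 = 5.5 × 10^-2

Ka = 5.5 × 10^-2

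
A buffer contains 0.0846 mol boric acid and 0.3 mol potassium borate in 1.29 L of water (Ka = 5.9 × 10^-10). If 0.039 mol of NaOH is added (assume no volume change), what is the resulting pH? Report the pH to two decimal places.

OH- converts B(OH)3 to B(OH)4-: B(OH)3 → 0.0456 mol, B(OH)4- → 0.339 mol.
pKa = −log(5.9 × 10^-10) = 9.229
pH = pKa + log([A⁻]/[HA]) = 9.229 + log(0.339/0.0456) = 9.229 +0.871

pH = 10.10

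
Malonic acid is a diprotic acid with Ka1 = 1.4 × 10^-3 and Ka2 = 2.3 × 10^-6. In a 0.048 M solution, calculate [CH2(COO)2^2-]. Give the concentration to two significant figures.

2.3 × 10^-6 M

First ionization gives [H+] ≈ [CH2(COOH)COO-] = 7.53 × 10^-3 M.
Second step: Ka2 = [H+][CH2(COO)2^2-]/[CH2(COOH)COO-] ≈ [CH2(COO)2^2-] (since [H+] ≈ [CH2(COOH)COO-]).
So [CH2(COO)2^2-] ≈ Ka2.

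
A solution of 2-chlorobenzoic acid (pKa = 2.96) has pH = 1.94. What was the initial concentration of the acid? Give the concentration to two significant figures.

C₀ = 1.3 × 10^-1 M

[H+] = 10^(-1.94) = 1.15 × 10^-2 M = x
Ka = 10^(−2.96) = 1.10 × 10^-3
Ka = x²/(C₀ − x) ⇒ C₀ = x + x²/Ka
C₀ = 1.15 × 10^-2 + (1.15 × 10^-2)²/(1.10 × 10^-3) = 1.32 × 10^-1 M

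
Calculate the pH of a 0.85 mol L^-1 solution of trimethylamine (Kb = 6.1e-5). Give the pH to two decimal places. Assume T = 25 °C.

pH = 11.86

(CH3)3N + H2O ⇌ (CH3)3NH+ + OH-
From the ICE table, Kb = x²/(0.85 − x) = 6.1 × 10^-5.
Assume x ≪ 0.85: x ≈ √(6.1 × 10^-5 × 0.85) = 7.20 × 10^-3 M
(x/C₀ = 0.85% < 5%, so the approximation holds.)
pOH = −log(7.20 × 10^-3) = 2.14; pH = 14.00 − 2.14 = 11.86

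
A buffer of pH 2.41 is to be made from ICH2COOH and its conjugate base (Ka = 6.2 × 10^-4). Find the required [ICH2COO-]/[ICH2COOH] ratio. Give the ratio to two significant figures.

pKa = -log(6.2 × 10^-4) = 3.208
pH = pKa + log(r) ⇒ log(r) = 2.41 − 3.208 = -0.798
r = [ICH2COO-]/[ICH2COOH] = 10^(-0.798) = 0.159

ratio = 0.16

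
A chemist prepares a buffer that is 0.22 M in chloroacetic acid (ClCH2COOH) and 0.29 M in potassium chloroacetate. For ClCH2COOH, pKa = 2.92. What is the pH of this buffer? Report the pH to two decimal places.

pH = 3.04

pH = pKa + log([A⁻]/[HA]) = 2.92 + log(0.29/0.22)
pH = 2.92 + (+0.120) = 3.04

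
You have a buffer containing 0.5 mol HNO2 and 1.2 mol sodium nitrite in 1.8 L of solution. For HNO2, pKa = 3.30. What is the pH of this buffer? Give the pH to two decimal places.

Using pH = pKa + log([base]/[acid]) with [base]/[acid] = 1.2/0.5:
pH = 3.30 + (+0.380) = 3.68

pH = 3.68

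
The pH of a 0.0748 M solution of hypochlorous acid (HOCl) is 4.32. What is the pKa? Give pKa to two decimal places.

[H+] = 10^(-4.32) = 4.79 × 10^-5 M
At equilibrium [HA] = 0.0748 − 4.79 × 10^-5 = 7.48 × 10^-2 M
Ka = [H+][A-]/[HA] = (4.79 × 10^-5)² / 7.48 × 10^-2 = 3.07 × 10^-8
pKa = -log(3.07 × 10^-8) = 7.51

pKa = 7.51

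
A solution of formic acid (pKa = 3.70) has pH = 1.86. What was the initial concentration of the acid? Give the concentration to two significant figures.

[H+] = 10^(-1.86) = 1.38 × 10^-2 M = x
Ka = 10^(−3.70) = 2.00 × 10^-4
Ka = x²/(C₀ − x) ⇒ C₀ = x + x²/Ka
C₀ = 1.38 × 10^-2 + (1.38 × 10^-2)²/(2.00 × 10^-4) = 9.66 × 10^-1 M

C₀ = 9.7 × 10^-1 M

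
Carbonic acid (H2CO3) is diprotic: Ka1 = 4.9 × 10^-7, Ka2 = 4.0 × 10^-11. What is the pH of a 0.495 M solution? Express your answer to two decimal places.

pH = 3.31

Since Ka1 ≫ Ka2, the first ionization dominates [H+].
Ka1 = x²/(0.495 − x) = 4.9 × 10^-7
x ≈ √(4.9 × 10^-7 × 0.495) = 4.92 × 10^-4 M
pH = −log(4.92 × 10^-4) = 3.31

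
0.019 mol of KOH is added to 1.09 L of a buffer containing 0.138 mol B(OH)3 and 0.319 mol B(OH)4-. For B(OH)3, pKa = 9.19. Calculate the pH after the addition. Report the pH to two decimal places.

pH = 9.64

After neutralization: n(B(OH)3) = 0.119 mol, n(B(OH)4-) = 0.338 mol.
Henderson–Hasselbalch with mole ratio 0.338/0.119: pH = 9.19 + (+0.453)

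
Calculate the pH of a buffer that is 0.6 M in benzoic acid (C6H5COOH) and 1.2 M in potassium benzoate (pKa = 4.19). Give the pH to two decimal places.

pH = 4.49

pH = pKa + log([A⁻]/[HA]) = 4.19 + log(1.2/0.6)
pH = 4.19 + (+0.301) = 4.49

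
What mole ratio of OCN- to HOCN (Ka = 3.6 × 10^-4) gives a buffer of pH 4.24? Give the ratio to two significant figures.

pKa = -log(3.6 × 10^-4) = 3.444
pH = pKa + log(r) ⇒ log(r) = 4.24 − 3.444 = +0.796
r = [OCN-]/[HOCN] = 10^(+0.796) = 6.25

ratio = 6.3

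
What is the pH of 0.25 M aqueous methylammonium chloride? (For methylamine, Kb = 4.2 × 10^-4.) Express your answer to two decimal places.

pH = 5.61

CH3NH3+ is the conjugate acid of the weak base CH3NH2.
Ka = Kw/Kb = 1.0×10^-14 / 4.2 × 10^-4 = 2.38 × 10^-11
From the ICE table, Ka = [H+]²/(0.25 − [H+]) = 2.38 × 10^-11.
Since Ka ≪ C₀, [H+] ≈ √(Ka·C₀) = 2.44 × 10^-6 M.
pH = −log(2.44 × 10^-6) = 5.61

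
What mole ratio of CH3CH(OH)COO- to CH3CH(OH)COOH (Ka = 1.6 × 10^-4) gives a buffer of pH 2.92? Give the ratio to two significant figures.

pKa = -log(1.6 × 10^-4) = 3.796
pH = pKa + log(r) ⇒ log(r) = 2.92 − 3.796 = -0.876
r = [CH3CH(OH)COO-]/[CH3CH(OH)COOH] = 10^(-0.876) = 0.133

ratio = 0.13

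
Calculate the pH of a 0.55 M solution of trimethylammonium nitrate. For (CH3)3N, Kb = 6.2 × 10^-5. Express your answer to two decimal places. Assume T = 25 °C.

(CH3)3NH+ is the conjugate acid of the weak base (CH3)3N.
Ka = Kw/Kb = 1.0×10^-14 / 6.2 × 10^-5 = 1.61 × 10^-10
Let x = [H+] at equilibrium. Ka = x²/(0.55 − x).
Since Ka ≪ C₀, x ≈ √(Ka·C₀) = 9.41 × 10^-6 M.
Check: 0.0017% ionized — well under 5%, approximation valid.
pH = −log(9.41 × 10^-6) = 5.03

pH = 5.03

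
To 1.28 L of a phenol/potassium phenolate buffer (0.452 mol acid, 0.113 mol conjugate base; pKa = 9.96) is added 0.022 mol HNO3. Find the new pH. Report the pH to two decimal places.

pH = 9.24

Added H+ converts C6H5O- to C6H5OH: C6H5OH → 0.474 mol, C6H5O- → 0.091 mol.
pH = pKa + log([A⁻]/[HA]) = 9.96 + log(0.091/0.474) = 9.96 -0.717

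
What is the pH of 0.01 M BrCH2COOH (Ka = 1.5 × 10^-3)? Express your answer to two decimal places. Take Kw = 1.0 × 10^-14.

BrCH2COOH ⇌ BrCH2COO- + H+
Ka = x²/(0.01 − x) = 1.5 × 10^-3
x is not negligible relative to C₀; solve x² + 0.0015·x − 1.5e-05 = 0.
x = (−Ka + √(Ka² + 4·Ka·C₀))/2 = 3.19 × 10^-3 M
pH = −log(3.19 × 10^-3) = 2.50

pH = 2.50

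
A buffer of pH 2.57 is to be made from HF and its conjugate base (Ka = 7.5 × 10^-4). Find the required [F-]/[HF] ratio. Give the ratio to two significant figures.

pKa = -log(7.5 × 10^-4) = 3.125
pH = pKa + log(r) ⇒ log(r) = 2.57 − 3.125 = -0.555
r = [F-]/[HF] = 10^(-0.555) = 0.279

ratio = 0.28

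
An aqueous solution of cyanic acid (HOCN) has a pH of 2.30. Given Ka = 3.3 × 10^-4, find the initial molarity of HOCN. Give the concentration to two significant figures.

C₀ = 8.1 × 10^-2 M

[H+] = 10^(-2.30) = 5.01 × 10^-3 M = x
Ka = x²/(C₀ − x) ⇒ C₀ = x + x²/Ka
C₀ = 5.01 × 10^-3 + (5.01 × 10^-3)²/(3.3 × 10^-4) = 8.11 × 10^-2 M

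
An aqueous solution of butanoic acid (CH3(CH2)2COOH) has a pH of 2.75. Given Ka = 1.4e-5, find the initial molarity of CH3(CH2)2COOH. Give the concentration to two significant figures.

[H+] = 10^(-2.75) = 1.78 × 10^-3 M = x
Ka = x²/(C₀ − x) ⇒ C₀ = x + x²/Ka
C₀ = 1.78 × 10^-3 + (1.78 × 10^-3)²/(1.4 × 10^-5) = 2.28 × 10^-1 M

C₀ = 2.3 × 10^-1 M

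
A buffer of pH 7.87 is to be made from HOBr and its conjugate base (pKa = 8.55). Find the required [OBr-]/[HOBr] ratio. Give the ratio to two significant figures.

ratio = 0.21

pH = pKa + log(r) ⇒ log(r) = 7.87 − 8.55 = -0.68
r = [OBr-]/[HOBr] = 10^(-0.68) = 0.209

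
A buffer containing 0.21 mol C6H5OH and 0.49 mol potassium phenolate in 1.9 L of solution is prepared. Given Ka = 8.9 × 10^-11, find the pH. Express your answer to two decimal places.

pH = 10.42

pKa = −log(8.9 × 10^-11) = 10.051
pH = pKa + log([A⁻]/[HA]) = 10.051 + log(0.49/0.21)
pH = 10.051 + (+0.368) = 10.42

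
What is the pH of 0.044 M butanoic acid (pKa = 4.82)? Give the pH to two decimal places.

pH = 3.09

CH3(CH2)2COOH ⇌ CH3(CH2)2COO- + H+
Ka = 10^(−4.82) = 1.51 × 10^-5
Ka = [H+]²/(0.044 − [H+]) = 1.51 × 10^-5
Assume [H+] ≪ 0.044: [H+] ≈ √(1.51 × 10^-5 × 0.044) = 8.15 × 10^-4 M
pH = −log(8.15 × 10^-4) = 3.09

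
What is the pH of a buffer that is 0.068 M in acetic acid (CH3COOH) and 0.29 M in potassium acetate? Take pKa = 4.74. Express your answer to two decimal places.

pH = pKa + log([A⁻]/[HA]) = 4.74 + log(0.29/0.068)
pH = 4.74 + (+0.630) = 5.37

pH = 5.37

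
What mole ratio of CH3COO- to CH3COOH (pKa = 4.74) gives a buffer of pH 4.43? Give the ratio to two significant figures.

ratio = 0.49

pH = pKa + log(r) ⇒ log(r) = 4.43 − 4.74 = -0.31
r = [CH3COO-]/[CH3COOH] = 10^(-0.31) = 0.49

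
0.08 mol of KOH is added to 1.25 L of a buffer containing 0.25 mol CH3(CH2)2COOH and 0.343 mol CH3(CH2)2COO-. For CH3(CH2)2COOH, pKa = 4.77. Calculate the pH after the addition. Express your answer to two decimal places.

pH = 5.17

OH- converts CH3(CH2)2COOH to CH3(CH2)2COO-: CH3(CH2)2COOH → 0.17 mol, CH3(CH2)2COO- → 0.423 mol.
pH = pKa + log(n_CH3(CH2)2COO-/n_CH3(CH2)2COOH) = 4.77 + log(0.423/0.17) = 4.77 + (+0.396)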